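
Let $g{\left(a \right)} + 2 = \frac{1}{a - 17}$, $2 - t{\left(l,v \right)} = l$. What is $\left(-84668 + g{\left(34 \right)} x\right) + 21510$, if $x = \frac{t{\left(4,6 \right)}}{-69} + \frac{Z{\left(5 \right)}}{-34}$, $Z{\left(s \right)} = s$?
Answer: $- \frac{839619405}{13294} \approx -63158.0$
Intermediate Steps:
$t{\left(l,v \right)} = 2 - l$
$g{\left(a \right)} = -2 + \frac{1}{-17 + a}$ ($g{\left(a \right)} = -2 + \frac{1}{a - 17} = -2 + \frac{1}{-17 + a}$)
$x = - \frac{277}{2346}$ ($x = \frac{2 - 4}{-69} + \frac{5}{-34} = \left(2 - 4\right) \left(- \frac{1}{69}\right) + 5 \left(- \frac{1}{34}\right) = \left(-2\right) \left(- \frac{1}{69}\right) - \frac{5}{34} = \frac{2}{69} - \frac{5}{34} = - \frac{277}{2346} \approx -0.11807$)
$\left(-84668 + g{\left(34 \right)} x\right) + 21510 = \left(-84668 + \frac{35 - 68}{-17 + 34} \left(- \frac{277}{2346}\right)\right) + 21510 = \left(-84668 + \frac{35 - 68}{17} \left(- \frac{277}{2346}\right)\right) + 21510 = \left(-84668 + \frac{1}{17} \left(-33\right) \left(- \frac{277}{2346}\right)\right) + 21510 = \left(-84668 - - \frac{3047}{13294}\right) + 21510 = \left(-84668 + \frac{3047}{13294}\right) + 21510 = - \frac{1125573345}{13294} + 21510 = - \frac{839619405}{13294}$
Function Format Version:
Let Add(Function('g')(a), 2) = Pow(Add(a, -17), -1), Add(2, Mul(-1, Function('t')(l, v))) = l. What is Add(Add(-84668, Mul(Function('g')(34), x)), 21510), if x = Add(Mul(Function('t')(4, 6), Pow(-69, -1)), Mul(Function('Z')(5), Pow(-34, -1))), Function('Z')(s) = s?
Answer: Rational(-839619405, 13294) ≈ -63158.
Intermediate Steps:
Function('t')(l, v) = Add(2, Mul(-1, l))
Function('g')(a) = Add(-2, Pow(Add(-17, a), -1)) (Function('g')(a) = Add(-2, Pow(Add(a, -17), -1)) = Add(-2, Pow(Add(-17, a), -1)))
x = Rational(-277, 2346) (x = Add(Mul(Add(2, Mul(-1, 4)), Pow(-69, -1)), Mul(5, Pow(-34, -1))) = Add(Mul(Add(2, -4), Rational(-1, 69)), Mul(5, Rational(-1, 34))) = Add(Mul(-2, Rational(-1, 69)), Rational(-5, 34)) = Add(Rational(2, 69), Rational(-5, 34)) = Rational(-277, 2346) ≈ -0.11807)
Add(Add(-84668, Mul(Function('g')(34), x)), 21510) = Add(Add(-84668, Mul(Mul(Pow(Add(-17, 34), -1), Add(35, Mul(-2, 34))), Rational(-277, 2346))), 21510) = Add(Add(-84668, Mul(Mul(Pow(17, -1), Add(35, -68)), Rational(-277, 2346))), 21510) = Add(Add(-84668, Mul(Mul(Rational(1, 17), -33), Rational(-277, 2346))), 21510) = Add(Add(-84668, Mul(Rational(-33, 17), Rational(-277, 2346))), 21510) = Add(Add(-84668, Rational(3047, 13294)), 21510) = Add(Rational(-1125573345, 13294), 21510) = Rational(-839619405, 13294)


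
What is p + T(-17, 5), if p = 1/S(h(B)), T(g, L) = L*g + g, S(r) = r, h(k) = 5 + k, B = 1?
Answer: -611/6 ≈ -101.83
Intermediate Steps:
T(g, L) = g + L*g
p = 1/6 (p = 1/(5 + 1) = 1/6 ≈ 0.16667)
p + T(-17, 5) = 1/6 - 17*(1 + 5) = 1/6 - 17*6 = 1/6 - 102 = -611/6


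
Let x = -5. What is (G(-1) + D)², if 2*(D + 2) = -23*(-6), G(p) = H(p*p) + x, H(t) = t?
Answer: 3969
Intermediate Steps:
G(p) = -5 + p² (G(p) = p*p - 5 = p² - 5 = -5 + p²)
D = 67 (D = -2 + (-23*(-6))/2 = -2 + (½)*138 = -2 + 69 = 67)
(G(-1) + D)² = ((-5 + (-1)²) + 67)² = ((-5 + 1) + 67)² = (-4 + 67)² = 63² = 3969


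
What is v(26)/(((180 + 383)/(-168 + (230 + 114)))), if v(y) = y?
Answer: 4576/563 ≈ 8.1279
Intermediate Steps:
v(26)/(((180 + 383)/(-168 + (230 + 114)))) = 26/(((180 + 383)/(-168 + (230 + 114)))) = 26/((563/(-168 + 344))) = 26/((563/176)) = 26/((563*(1/176))) = 26/(563/176) = 26*(176/563) = 4576/563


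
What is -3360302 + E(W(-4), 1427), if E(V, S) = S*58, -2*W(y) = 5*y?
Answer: -3277536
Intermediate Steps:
W(y) = -5*y/2
E(V, S) = 58*S
-3360302 + E(W(-4), 1427) = -3360302 + 58*1427 = -3360302 + 82766 = -3277536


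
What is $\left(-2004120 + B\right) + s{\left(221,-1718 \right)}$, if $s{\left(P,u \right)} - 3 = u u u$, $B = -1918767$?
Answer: $-5074641116$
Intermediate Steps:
$s{\left(P,u \right)} = 3 + u^{3}$ ($s{\left(P,u \right)} = 3 + u u u = 3 + u^{2} u = 3 + u^{3}$)
$\left(-2004120 + B\right) + s{\left(221,-1718 \right)} = \left(-2004120 - 1918767\right) + \left(3 + \left(-1718\right)^{3}\right) = -3922887 + \left(3 - 5070718232\right) = -3922887 - 5070718229 = -5074641116$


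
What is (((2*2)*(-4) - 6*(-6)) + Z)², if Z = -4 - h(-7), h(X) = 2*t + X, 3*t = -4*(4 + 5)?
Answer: 2209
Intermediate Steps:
t = -12 (t = (-4*(4 + 5))/3 = (-4*9)/3 = (⅓)*(-36) = -12)
h(X) = -24 + X (h(X) = 2*(-12) + X = -24 + X)
Z = 27 (Z = -4 - (-24 - 7) = -4 - 1*(-31) = -4 + 31 = 27)
(((2*2)*(-4) - 6*(-6)) + Z)² = (((2*2)*(-4) - 6*(-6)) + 27)² = ((4*(-4) + 36) + 27)² = ((-16 + 36) + 27)² = (20 + 27)² = 47² = 2209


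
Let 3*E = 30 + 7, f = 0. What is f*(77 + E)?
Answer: 0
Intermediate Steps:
E = 37/3 (E = (30 + 7)/3 = (⅓)*37 = 37/3 ≈ 12.333)
f*(77 + E) = 0*(77 + 37/3) = 0*(268/3) = 0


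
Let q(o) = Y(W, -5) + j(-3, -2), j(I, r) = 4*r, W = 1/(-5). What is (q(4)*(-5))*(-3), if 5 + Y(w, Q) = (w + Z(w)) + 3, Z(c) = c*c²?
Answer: -3828/25 ≈ -153.12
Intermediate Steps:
Z(c) = c³
W = -⅕ ≈ -0.20000
Y(w, Q) = -2 + w + w³ (Y(w, Q) = -5 + ((w + w³) + 3) = -5 + (3 + w + w³) = -2 + w + w³)
q(o) = -1276/125 (q(o) = (-2 - ⅕ + (-⅕)³) + 4*(-2) = (-2 - ⅕ - 1/125) - 8 = -276/125 - 8 = -1276/125)
(q(4)*(-5))*(-3) = -1276/125*(-5)*(-3) = (1276/25)*(-3) = -3828/25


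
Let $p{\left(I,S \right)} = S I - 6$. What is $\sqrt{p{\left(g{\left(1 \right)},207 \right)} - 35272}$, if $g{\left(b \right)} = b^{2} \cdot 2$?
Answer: $4 i \sqrt{2179} \approx 186.72 i$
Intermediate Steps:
$g{\left(b \right)} = 2 b^{2}$
$p{\left(I,S \right)} = -6 + I S$ ($p{\left(I,S \right)} = I S - 6 = -6 + I S$)
$\sqrt{p{\left(g{\left(1 \right)},207 \right)} - 35272} = \sqrt{\left(-6 + 2 \cdot 1^{2} \cdot 207\right) - 35272} = \sqrt{\left(-6 + 2 \cdot 1 \cdot 207\right) - 35272} = \sqrt{\left(-6 + 2 \cdot 207\right) - 35272} = \sqrt{\left(-6 + 414\right) - 35272} = \sqrt{408 - 35272} = \sqrt{-34864} = 4 i \sqrt{2179}$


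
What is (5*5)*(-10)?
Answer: -250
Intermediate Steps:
(5*5)*(-10) = 25*(-10) = -250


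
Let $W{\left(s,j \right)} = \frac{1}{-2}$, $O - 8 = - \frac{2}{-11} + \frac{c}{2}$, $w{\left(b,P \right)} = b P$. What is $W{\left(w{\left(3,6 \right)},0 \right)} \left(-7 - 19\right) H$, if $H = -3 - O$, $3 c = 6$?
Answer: $- \frac{1742}{11} \approx -158.36$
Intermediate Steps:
$c = 2$ ($c = \frac{1}{3} \cdot 6 = 2$)
$w{\left(b,P \right)} = P b$
$O = \frac{101}{11}$ ($O = 8 + \left(- \frac{2}{-11} + \frac{2}{2}\right) = 8 + \left(\left(-2\right) \left(- \frac{1}{11}\right) + 2 \cdot \frac{1}{2}\right) = 8 + \left(\frac{2}{11} + 1\right) = 8 + \frac{13}{11} = \frac{101}{11} \approx 9.1818$)
$W{\left(s,j \right)} = - \frac{1}{2}$
$H = - \frac{134}{11}$ ($H = -3 - \frac{101}{11} = - \frac{134}{11} \approx -12.182$)
$W{\left(w{\left(3,6 \right)},0 \right)} \left(-7 - 19\right) H = - \frac{-7 - 19}{2} \left(- \frac{134}{11}\right) = \left(- \frac{1}{2}\right) \left(-26\right) \left(- \frac{134}{11}\right) = 13 \left(- \frac{134}{11}\right) = - \frac{1742}{11}$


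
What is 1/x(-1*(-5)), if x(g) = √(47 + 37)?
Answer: √21/42 ≈ 0.10911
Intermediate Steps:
x(g) = 2*√21 (x(g) = √84 = 2*√21)
1/x(-1*(-5)) = 1/(2*√21) = √21/42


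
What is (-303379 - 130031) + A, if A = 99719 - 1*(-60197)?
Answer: -273494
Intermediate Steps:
A = 159916 (A = 99719 + 60197 = 159916)
(-303379 - 130031) + A = (-303379 - 130031) + 159916 = -433410 + 159916 = -273494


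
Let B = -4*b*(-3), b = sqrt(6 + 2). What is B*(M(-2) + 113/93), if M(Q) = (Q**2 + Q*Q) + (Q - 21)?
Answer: -10256*sqrt(2)/31 ≈ -467.88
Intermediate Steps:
b = 2*sqrt(2) (b = sqrt(8) = 2*sqrt(2) ≈ 2.8284)
M(Q) = -21 + Q + 2*Q**2 (M(Q) = (Q**2 + Q**2) + (-21 + Q) = 2*Q**2 + (-21 + Q) = -21 + Q + 2*Q**2)
B = 24*sqrt(2) (B = -8*sqrt(2)*(-3) = 24*sqrt(2) ≈ 33.941)
B*(M(-2) + 113/93) = (24*sqrt(2))*((-21 - 2 + 2*(-2)**2) + 113/93) = (24*sqrt(2))*((-21 - 2 + 2*4) + 113*(1/93)) = (24*sqrt(2))*((-21 - 2 + 8) + 113/93) = (24*sqrt(2))*(-15 + 113/93) = (24*sqrt(2))*(-1282/93) = -10256*sqrt(2)/31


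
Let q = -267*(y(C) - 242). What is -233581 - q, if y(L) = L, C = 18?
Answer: -293389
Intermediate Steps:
q = 59808 (q = -267*(18 - 242) = -267*(-224) = 59808)
-233581 - q = -233581 - 1*59808 = -233581 - 59808 = -293389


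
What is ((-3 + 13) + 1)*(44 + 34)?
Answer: 858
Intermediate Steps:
((-3 + 13) + 1)*(44 + 34) = (10 + 1)*78 = 11*78 = 858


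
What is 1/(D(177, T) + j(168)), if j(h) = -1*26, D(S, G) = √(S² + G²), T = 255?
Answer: 13/47839 + 3*√10706/95678 ≈ 0.0035161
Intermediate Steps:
D(S, G) = √(G² + S²)
j(h) = -26
1/(D(177, T) + j(168)) = 1/(√(255² + 177²) - 26) = 1/(√(65025 + 31329) - 26) = 1/(√96354 - 26) = 1/(3*√10706 - 26) = 1/(-26 + 3*√10706)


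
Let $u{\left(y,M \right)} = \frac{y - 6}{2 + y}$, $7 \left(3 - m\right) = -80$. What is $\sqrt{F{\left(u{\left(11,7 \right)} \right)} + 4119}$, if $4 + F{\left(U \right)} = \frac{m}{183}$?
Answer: $\frac{2 \sqrt{1688170974}}{1281} \approx 64.149$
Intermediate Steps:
$m = \frac{101}{7}$ ($m = 3 - - \frac{80}{7} = 3 + \frac{80}{7} = \frac{101}{7} \approx 14.429$)
$u{\left(y,M \right)} = \frac{-6 + y}{2 + y}$
$F{\left(U \right)} = - \frac{5023}{1281}$ ($F{\left(U \right)} = -4 + \frac{101}{7 \cdot 183} = -4 + \frac{101}{7} \cdot \frac{1}{183} = -4 + \frac{101}{1281} = - \frac{5023}{1281}$)
$\sqrt{F{\left(u{\left(11,7 \right)} \right)} + 4119} = \sqrt{- \frac{5023}{1281} + 4119} = \sqrt{\frac{5271416}{1281}} = \frac{2 \sqrt{1688170974}}{1281}$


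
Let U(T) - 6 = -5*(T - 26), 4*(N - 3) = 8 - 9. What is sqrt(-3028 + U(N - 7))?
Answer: I*sqrt(11483)/2 ≈ 53.579*I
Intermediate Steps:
N = 11/4 (N = 3 + (8 - 9)/4 = 3 + (1/4)*(-1) = 3 - 1/4 = 11/4 ≈ 2.7500)
U(T) = 136 - 5*T (U(T) = 6 - 5*(T - 26) = 6 - 5*(-26 + T) = 6 + (130 - 5*T) = 136 - 5*T)
sqrt(-3028 + U(N - 7)) = sqrt(-3028 + (136 - 5*(11/4 - 7))) = sqrt(-3028 + (136 - 5*(-17/4))) = sqrt(-3028 + (136 + 85/4)) = sqrt(-3028 + 629/4) = sqrt(-11483/4) = I*sqrt(11483)/2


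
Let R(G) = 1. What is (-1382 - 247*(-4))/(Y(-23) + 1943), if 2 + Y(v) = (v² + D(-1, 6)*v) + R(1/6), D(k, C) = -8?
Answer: -394/2655 ≈ -0.14840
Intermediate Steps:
Y(v) = -1 + v² - 8*v (Y(v) = -2 + ((v² - 8*v) + 1) = -2 + (1 + v² - 8*v) = -1 + v² - 8*v)
(-1382 - 247*(-4))/(Y(-23) + 1943) = (-1382 - 247*(-4))/((-1 + (-23)² - 8*(-23)) + 1943) = (-1382 + 988)/((-1 + 529 + 184) + 1943) = -394/(712 + 1943) = -394/2655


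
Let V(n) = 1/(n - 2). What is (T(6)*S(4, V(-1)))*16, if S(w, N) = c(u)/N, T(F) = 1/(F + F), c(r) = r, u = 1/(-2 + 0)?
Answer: 2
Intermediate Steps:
u = -½ (u = 1/(-2) = -½ ≈ -0.50000)
V(n) = 1/(-2 + n)
T(F) = 1/(2*F)
S(w, N) = -1/(2*N)
(T(6)*S(4, V(-1)))*16 = (((½)/6)*(-1/(2*(1/(-2 - 1)))))*16 = (((½)*(⅙))*(-1/(2*(1/(-3)))))*16 = ((-1/(2*(-⅓)))/12)*16 = ((-½*(-3))/12)*16 = ((1/12)*(3/2))*16 = (⅛)*16 = 2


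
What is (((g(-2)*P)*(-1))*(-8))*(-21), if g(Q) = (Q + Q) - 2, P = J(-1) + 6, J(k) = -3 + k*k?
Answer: 4032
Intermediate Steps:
J(k) = -3 + k²
P = 4 (P = (-3 + (-1)²) + 6 = (-3 + 1) + 6 = -2 + 6 = 4)
g(Q) = -2 + 2*Q (g(Q) = 2*Q - 2 = -2 + 2*Q)
(((g(-2)*P)*(-1))*(-8))*(-21) = ((((-2 + 2*(-2))*4)*(-1))*(-8))*(-21) = ((((-2 - 4)*4)*(-1))*(-8))*(-21) = ((-6*4*(-1))*(-8))*(-21) = (-24*(-1)*(-8))*(-21) = (24*(-8))*(-21) = -192*(-21) = 4032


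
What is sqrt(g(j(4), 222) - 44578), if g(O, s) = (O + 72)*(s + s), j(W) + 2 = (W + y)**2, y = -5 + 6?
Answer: I*sqrt(2398) ≈ 48.969*I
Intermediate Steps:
y = 1
j(W) = -2 + (1 + W)**2 (j(W) = -2 + (W + 1)**2 = -2 + (1 + W)**2)
g(O, s) = 2*s*(72 + O) (g(O, s) = (72 + O)*(2*s) = 2*s*(72 + O))
sqrt(g(j(4), 222) - 44578) = sqrt(2*222*(72 + (-2 + (1 + 4)**2)) - 44578) = sqrt(2*222*(72 + (-2 + 5**2)) - 44578) = sqrt(2*222*(72 + (-2 + 25)) - 44578) = sqrt(2*222*(72 + 23) - 44578) = sqrt(2*222*95 - 44578) = sqrt(42180 - 44578) = sqrt(-2398) = I*sqrt(2398)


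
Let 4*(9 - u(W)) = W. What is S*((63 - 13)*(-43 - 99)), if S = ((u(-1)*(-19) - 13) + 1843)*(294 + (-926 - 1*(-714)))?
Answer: -963104350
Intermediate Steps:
u(W) = 9 - W/4
S = 271297/2 (S = (((9 - ¼*(-1))*(-19) - 13) + 1843)*(294 + (-926 - 1*(-714))) = (((9 + ¼)*(-19) - 13) + 1843)*(294 + (-926 + 714)) = (((37/4)*(-19) - 13) + 1843)*(294 - 212) = ((-703/4 - 13) + 1843)*82 = (-755/4 + 1843)*82 = (6617/4)*82 = 271297/2 ≈ 1.3565e+5)
S*((63 - 13)*(-43 - 99)) = 271297*((63 - 13)*(-43 - 99))/2 = 271297*(50*(-142))/2 = (271297/2)*(-7100) = -963104350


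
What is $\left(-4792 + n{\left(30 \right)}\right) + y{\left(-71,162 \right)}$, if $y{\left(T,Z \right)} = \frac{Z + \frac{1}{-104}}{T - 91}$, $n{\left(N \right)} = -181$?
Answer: $- \frac{83801951}{16848} \approx -4974.0$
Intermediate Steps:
$y{\left(T,Z \right)} = \frac{- \frac{1}{104} + Z}{-91 + T}$ ($y{\left(T,Z \right)} = \frac{Z - \frac{1}{104}}{-91 + T} = \frac{- \frac{1}{104} + Z}{-91 + T}$)
$\left(-4792 + n{\left(30 \right)}\right) + y{\left(-71,162 \right)} = \left(-4792 - 181\right) + \frac{- \frac{1}{104} + 162}{-91 - 71} = -4973 + \frac{1}{-162} \cdot \frac{16847}{104} = -4973 - \frac{16847}{16848} = - \frac{83801951}{16848}$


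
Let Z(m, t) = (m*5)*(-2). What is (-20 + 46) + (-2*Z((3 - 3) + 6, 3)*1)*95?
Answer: 11426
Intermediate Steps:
Z(m, t) = -10*m (Z(m, t) = (5*m)*(-2) = -10*m)
(-20 + 46) + (-2*Z((3 - 3) + 6, 3)*1)*95 = (-20 + 46) + (-(-20)*((3 - 3) + 6)*1)*95 = 26 + (-(-20)*(0 + 6)*1)*95 = 26 + (-(-20)*6*1)*95 = 26 + (-2*(-60)*1)*95 = 26 + (120*1)*95 = 26 + 120*95 = 26 + 11400 = 11426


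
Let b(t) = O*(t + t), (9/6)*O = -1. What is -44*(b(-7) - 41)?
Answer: 4180/3 ≈ 1393.3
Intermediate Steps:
O = -⅔ (O = (⅔)*(-1) = -⅔ ≈ -0.66667)
b(t) = -4*t/3 (b(t) = -2*(t + t)/3 = -4*t/3)
-44*(b(-7) - 41) = -44*(-4/3*(-7) - 41) = -44*(28/3 - 41) = -44*(-95/3) = 4180/3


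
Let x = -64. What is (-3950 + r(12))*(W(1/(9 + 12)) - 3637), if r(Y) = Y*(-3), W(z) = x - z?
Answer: 309799892/21 ≈ 1.4752e+7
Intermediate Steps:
W(z) = -64 - z
r(Y) = -3*Y
(-3950 + r(12))*(W(1/(9 + 12)) - 3637) = (-3950 - 3*12)*((-64 - 1/(9 + 12)) - 3637) = (-3950 - 36)*((-64 - 1/21) - 3637) = -3986*((-64 - 1*1/21) - 3637) = -3986*((-64 - 1/21) - 3637) = -3986*(-1345/21 - 3637) = -3986*(-77722/21) = 309799892/21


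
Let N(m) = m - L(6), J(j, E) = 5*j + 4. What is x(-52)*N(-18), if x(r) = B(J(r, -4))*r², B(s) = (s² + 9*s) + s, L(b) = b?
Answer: -4086890496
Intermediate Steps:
J(j, E) = 4 + 5*j
B(s) = s² + 10*s
x(r) = r²*(4 + 5*r)*(14 + 5*r) (x(r) = ((4 + 5*r)*(10 + (4 + 5*r)))*r² = ((4 + 5*r)*(14 + 5*r))*r² = r²*(4 + 5*r)*(14 + 5*r))
N(m) = -6 + m (N(m) = m - 1*6 = m - 6 = -6 + m)
x(-52)*N(-18) = ((-52)²*(4 + 5*(-52))*(14 + 5*(-52)))*(-6 - 18) = (2704*(4 - 260)*(14 - 260))*(-24) = (2704*(-256)*(-246))*(-24) = 170287104*(-24) = -4086890496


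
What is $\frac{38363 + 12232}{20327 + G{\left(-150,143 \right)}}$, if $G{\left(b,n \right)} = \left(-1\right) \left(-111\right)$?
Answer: $\frac{50595}{20438} \approx 2.4755$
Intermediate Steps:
$G{\left(b,n \right)} = 111$
$\frac{38363 + 12232}{20327 + G{\left(-150,143 \right)}} = \frac{38363 + 12232}{20327 + 111} = \frac{50595}{20438}$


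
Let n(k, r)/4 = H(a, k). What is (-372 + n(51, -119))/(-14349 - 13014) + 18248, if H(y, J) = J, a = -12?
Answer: 23777152/1303 ≈ 18248.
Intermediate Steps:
n(k, r) = 4*k
(-372 + n(51, -119))/(-14349 - 13014) + 18248 = (-372 + 4*51)/(-14349 - 13014) + 18248 = (-372 + 204)/(-27363) + 18248 = -168*(-1/27363) + 18248 = 8/1303 + 18248 = 23777152/1303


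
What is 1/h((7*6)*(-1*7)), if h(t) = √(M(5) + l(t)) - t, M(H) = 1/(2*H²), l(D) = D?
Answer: 14700/4336499 - 5*I*√29398/4336499 ≈ 0.0033898 - 0.00019769*I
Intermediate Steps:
M(H) = 1/(2*H²)
h(t) = √(1/50 + t) - t (h(t) = √((½)/5² + t) - t = √((½)*(1/25) + t) - t = √(1/50 + t) - t)
1/h((7*6)*(-1*7)) = 1/(-7*6*(-1*7) + √(2 + 100*((7*6)*(-1*7)))/10) = 1/(-42*(-7) + √(2 + 100*(42*(-7)))/10) = 1/(-1*(-294) + √(2 + 100*(-294))/10) = 1/(294 + √(2 - 29400)/10) = 1/(294 + √(-29398)/10) = 1/(294 + (I*√29398)/10) = 1/(294 + I*√29398/10)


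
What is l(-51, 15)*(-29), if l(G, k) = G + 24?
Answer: 783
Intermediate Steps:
l(G, k) = 24 + G
l(-51, 15)*(-29) = (24 - 51)*(-29) = -27*(-29) = 783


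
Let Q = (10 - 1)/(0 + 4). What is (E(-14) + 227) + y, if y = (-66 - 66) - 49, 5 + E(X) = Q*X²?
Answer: 482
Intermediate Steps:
Q = 9/4 ≈ 2.2500
E(X) = -5 + 9*X²/4
y = -181 (y = -132 - 49 = -181)
(E(-14) + 227) + y = ((-5 + (9/4)*(-14)²) + 227) - 181 = ((-5 + (9/4)*196) + 227) - 181 = ((-5 + 441) + 227) - 181 = (436 + 227) - 181 = 663 - 181 = 482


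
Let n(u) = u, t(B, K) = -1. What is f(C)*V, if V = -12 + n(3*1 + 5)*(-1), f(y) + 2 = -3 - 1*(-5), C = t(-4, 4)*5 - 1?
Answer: 0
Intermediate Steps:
C = -6 (C = -1*5 - 1 = -5 - 1 = -6)
f(y) = 0 (f(y) = -2 + (-3 - 1*(-5)) = -2 + (-3 + 5) = -2 + 2 = 0)
V = -20 (V = -12 + (3*1 + 5)*(-1) = -12 + (3 + 5)*(-1) = -12 + 8*(-1) = -12 - 8 = -20)
f(C)*V = 0*(-20) = 0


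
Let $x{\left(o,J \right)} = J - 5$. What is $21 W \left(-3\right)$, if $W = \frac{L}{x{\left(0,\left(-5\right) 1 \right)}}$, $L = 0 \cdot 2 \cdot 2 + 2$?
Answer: $\frac{63}{5} \approx 12.6$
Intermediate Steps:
$x{\left(o,J \right)} = -5 + J$
$L = 2$ ($L = 0 \cdot 2 + 2 = 0 + 2 = 2$)
$W = - \frac{1}{5}$ ($W = \frac{2}{-5 - 5} = \frac{2}{-10} = 2 \left(- \frac{1}{10}\right) = - \frac{1}{5} \approx -0.2$)
$21 W \left(-3\right) = 21 \left(- \frac{1}{5}\right) \left(-3\right) = \left(- \frac{21}{5}\right) \left(-3\right) = \frac{63}{5}$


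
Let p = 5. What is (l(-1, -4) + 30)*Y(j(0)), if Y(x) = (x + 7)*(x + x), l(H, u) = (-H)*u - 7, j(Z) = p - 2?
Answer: 1140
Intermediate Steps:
j(Z) = 3 (j(Z) = 5 - 2 = 3)
l(H, u) = -7 - H*u (l(H, u) = -H*u - 7 = -7 - H*u)
Y(x) = 2*x*(7 + x) (Y(x) = (7 + x)*(2*x) = 2*x*(7 + x))
(l(-1, -4) + 30)*Y(j(0)) = ((-7 - 1*(-1)*(-4)) + 30)*(2*3*(7 + 3)) = ((-7 - 4) + 30)*(2*3*10) = (-11 + 30)*60 = 19*60 = 1140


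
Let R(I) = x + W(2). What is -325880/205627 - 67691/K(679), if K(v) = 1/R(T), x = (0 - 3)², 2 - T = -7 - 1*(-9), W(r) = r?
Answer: -153110395707/205627 ≈ -7.4460e+5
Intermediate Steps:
T = 0 (T = 2 - (-7 - 1*(-9)) = 2 - (-7 + 9) = 2 - 1*2 = 2 - 2 = 0)
x = 9 (x = (-3)² = 9)
R(I) = 11 (R(I) = 9 + 2 = 11)
K(v) = 1/11
-325880/205627 - 67691/K(679) = -325880/205627 - 67691/1/11 = -325880*1/205627 - 67691*11 = -325880/205627 - 744601 = -153110395707/205627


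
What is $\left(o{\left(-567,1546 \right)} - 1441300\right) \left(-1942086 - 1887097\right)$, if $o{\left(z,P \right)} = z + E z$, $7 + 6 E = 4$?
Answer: $\frac{11040174062561}{2} \approx 5.5201 \cdot 10^{12}$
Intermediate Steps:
$E = - \frac{1}{2}$ ($E = - \frac{7}{6} + \frac{1}{6} \cdot 4 = - \frac{7}{6} + \frac{2}{3} = - \frac{1}{2} \approx -0.5$)
$o{\left(z,P \right)} = \frac{z}{2}$ ($o{\left(z,P \right)} = z - \frac{z}{2} = \frac{z}{2}$)
$\left(o{\left(-567,1546 \right)} - 1441300\right) \left(-1942086 - 1887097\right) = \left(\frac{1}{2} \left(-567\right) - 1441300\right) \left(-1942086 - 1887097\right) = \left(- \frac{567}{2} - 1441300\right) \left(-1942086 - 1887097\right) = - \frac{2883167 \left(-1942086 - 1887097\right)}{2} = \left(- \frac{2883167}{2}\right) \left(-3829183\right) = \frac{11040174062561}{2}$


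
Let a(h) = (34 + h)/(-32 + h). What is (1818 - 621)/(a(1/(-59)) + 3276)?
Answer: 2261133/6186359 ≈ 0.36550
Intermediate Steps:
a(h) = (34 + h)/(-32 + h)
(1818 - 621)/(a(1/(-59)) + 3276) = (1818 - 621)/((34 + 1/(-59))/(-32 + 1/(-59)) + 3276) = 1197/((34 - 1/59)/(-32 - 1/59) + 3276) = 1197/((2005/59)/(-1889/59) + 3276) = 1197/(-59/1889*2005/59 + 3276) = 1197/(-2005/1889 + 3276) = 1197/(6186359/1889) = 1197*(1889/6186359) = 2261133/6186359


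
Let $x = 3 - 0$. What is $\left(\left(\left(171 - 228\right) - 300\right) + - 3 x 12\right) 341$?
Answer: $-158565$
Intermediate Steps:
$x = 3$ ($x = 3 + 0 = 3$)
$\left(\left(\left(171 - 228\right) - 300\right) + - 3 x 12\right) 341 = \left(\left(\left(171 - 228\right) - 300\right) + \left(-3\right) 3 \cdot 12\right) 341 = \left(\left(-57 - 300\right) - 108\right) 341 = \left(-357 - 108\right) 341 = \left(-465\right) 341 = -158565$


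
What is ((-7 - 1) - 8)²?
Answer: 256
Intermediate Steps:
((-7 - 1) - 8)² = (-8 - 8)² = (-16)² = 256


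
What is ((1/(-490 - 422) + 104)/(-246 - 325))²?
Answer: 8995953409/271182645504 ≈ 0.033173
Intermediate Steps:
((1/(-490 - 422) + 104)/(-246 - 325))² = ((1/(-912) + 104)/(-571))² = ((-1/912 + 104)*(-1/571))² = ((94847/912)*(-1/571))² = (-94847/520752)² = 8995953409/271182645504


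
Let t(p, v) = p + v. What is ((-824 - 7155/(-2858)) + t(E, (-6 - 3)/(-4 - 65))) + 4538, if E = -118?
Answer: 236552603/65734 ≈ 3598.6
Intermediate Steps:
((-824 - 7155/(-2858)) + t(E, (-6 - 3)/(-4 - 65))) + 4538 = ((-824 - 7155/(-2858)) + (-118 + (-6 - 3)/(-4 - 65))) + 4538 = ((-824 - 7155*(-1/2858)) + (-118 - 9/(-69))) + 4538 = ((-824 + 7155/2858) + (-118 - 9*(-1/69))) + 4538 = (-2347837/2858 + (-118 + 3/23)) + 4538 = (-2347837/2858 - 2711/23) + 4538 = -61748289/65734 + 4538 = 236552603/65734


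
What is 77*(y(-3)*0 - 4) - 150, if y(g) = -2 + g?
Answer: -458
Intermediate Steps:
77*(y(-3)*0 - 4) - 150 = 77*((-2 - 3)*0 - 4) - 150 = 77*(-5*0 - 4) - 150 = 77*(0 - 4) - 150 = 77*(-4) - 150 = -308 - 150 = -458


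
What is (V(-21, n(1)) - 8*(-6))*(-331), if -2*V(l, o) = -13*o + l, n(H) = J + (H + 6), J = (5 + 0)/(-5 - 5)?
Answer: -133393/4 ≈ -33348.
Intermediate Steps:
J = -1/2 (J = 5/(-10) = 5*(-1/10) = -1/2 ≈ -0.50000)
n(H) = 11/2 + H (n(H) = -1/2 + (H + 6) = -1/2 + (6 + H) = 11/2 + H)
V(l, o) = -l/2 + 13*o/2 (V(l, o) = -(-13*o + l)/2 = -(l - 13*o)/2 = -l/2 + 13*o/2)
(V(-21, n(1)) - 8*(-6))*(-331) = ((-1/2*(-21) + 13*(11/2 + 1)/2) - 8*(-6))*(-331) = ((21/2 + (13/2)*(13/2)) + 48)*(-331) = ((21/2 + 169/4) + 48)*(-331) = (211/4 + 48)*(-331) = (403/4)*(-331) = -133393/4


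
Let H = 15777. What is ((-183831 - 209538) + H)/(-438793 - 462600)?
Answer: 377592/901393 ≈ 0.41890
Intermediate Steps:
((-183831 - 209538) + H)/(-438793 - 462600) = ((-183831 - 209538) + 15777)/(-438793 - 462600) = (-393369 + 15777)/(-901393) = -377592*(-1/901393) = 377592/901393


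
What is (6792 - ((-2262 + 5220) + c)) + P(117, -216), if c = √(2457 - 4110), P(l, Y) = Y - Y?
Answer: 3834 - I*√1653 ≈ 3834.0 - 40.657*I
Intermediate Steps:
P(l, Y) = 0
c = I*√1653 (c = √(-1653) = I*√1653 ≈ 40.657*I)
(6792 - ((-2262 + 5220) + c)) + P(117, -216) = (6792 - ((-2262 + 5220) + I*√1653)) + 0 = (6792 - (2958 + I*√1653)) + 0 = (6792 + (-2958 - I*√1653)) + 0 = (3834 - I*√1653) + 0 = 3834 - I*√1653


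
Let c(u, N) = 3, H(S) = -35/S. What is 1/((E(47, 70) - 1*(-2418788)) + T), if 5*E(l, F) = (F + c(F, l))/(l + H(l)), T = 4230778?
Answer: 10870/72280785851 ≈ 1.5039e-7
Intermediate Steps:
E(l, F) = (3 + F)/(5*(l - 35/l)) (E(l, F) = ((F + 3)/(l - 35/l))/5 = ((3 + F)/(l - 35/l))/5 = (3 + F)/(5*(l - 35/l)))
1/((E(47, 70) - 1*(-2418788)) + T) = 1/(((1/5)*47*(3 + 70)/(-35 + 47**2) - 1*(-2418788)) + 4230778) = 1/(((1/5)*47*73/(-35 + 2209) + 2418788) + 4230778) = 1/(((1/5)*47*73/2174 + 2418788) + 4230778) = 1/(((1/5)*47*(1/2174)*73 + 2418788) + 4230778) = 1/((3431/10870 + 2418788) + 4230778) = 1/(26292228991/10870 + 4230778) = 1/(72280785851/10870) = 10870/72280785851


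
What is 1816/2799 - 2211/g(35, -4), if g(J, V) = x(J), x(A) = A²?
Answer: -3963989/3428775 ≈ -1.1561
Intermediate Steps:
g(J, V) = J²
1816/2799 - 2211/g(35, -4) = 1816/2799 - 2211/(35²) = 1816*(1/2799) - 2211/1225 = 1816/2799 - 2211*1/1225 = 1816/2799 - 2211/1225 = -3963989/3428775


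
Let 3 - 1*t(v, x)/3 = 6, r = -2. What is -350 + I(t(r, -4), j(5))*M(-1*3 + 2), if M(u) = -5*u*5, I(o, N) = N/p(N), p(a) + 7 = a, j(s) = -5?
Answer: -4075/12 ≈ -339.58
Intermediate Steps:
p(a) = -7 + a
t(v, x) = -9 (t(v, x) = 9 - 3*6 = 9 - 18 = -9)
I(o, N) = N/(-7 + N)
M(u) = -25*u
-350 + I(t(r, -4), j(5))*M(-1*3 + 2) = -350 + (-5/(-7 - 5))*(-25*(-1*3 + 2)) = -350 + (-5/(-12))*(-25*(-3 + 2)) = -350 + (-5*(-1/12))*(-25*(-1)) = -350 + (5/12)*25 = -350 + 125/12 = -4075/12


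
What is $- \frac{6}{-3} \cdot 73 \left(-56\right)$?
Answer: $-8176$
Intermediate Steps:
$- \frac{6}{-3} \cdot 73 \left(-56\right) = \left(-6\right) \left(- \frac{1}{3}\right) 73 \left(-56\right) = 2 \cdot 73 \left(-56\right) = 146 \left(-56\right) = -8176$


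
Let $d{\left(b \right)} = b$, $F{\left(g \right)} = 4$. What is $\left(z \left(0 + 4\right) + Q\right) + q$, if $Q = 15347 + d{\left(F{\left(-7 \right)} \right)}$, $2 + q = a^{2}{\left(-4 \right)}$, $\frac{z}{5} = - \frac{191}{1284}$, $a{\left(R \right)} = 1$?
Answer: $\frac{4926395}{321} \approx 15347.0$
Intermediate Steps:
$z = - \frac{955}{1284}$ ($z = 5 \left(- \frac{191}{1284}\right) = - \frac{955}{1284} \approx -0.74377$)
$q = -1$ ($q = -2 + 1^{2} = -2 + 1 = -1$)
$Q = 15351$ ($Q = 15347 + 4 = 15351$)
$\left(z \left(0 + 4\right) + Q\right) + q = \left(- \frac{955 \left(0 + 4\right)}{1284} + 15351\right) - 1 = \left(\left(- \frac{955}{1284}\right) 4 + 15351\right) - 1 = \left(- \frac{955}{321} + 15351\right) - 1 = \frac{4926716}{321} - 1 = \frac{4926395}{321}$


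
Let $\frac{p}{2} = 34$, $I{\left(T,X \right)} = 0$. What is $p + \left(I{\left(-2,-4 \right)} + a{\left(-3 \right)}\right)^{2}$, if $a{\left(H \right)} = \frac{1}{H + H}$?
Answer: $\frac{2449}{36} \approx 68.028$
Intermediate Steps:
$a{\left(H \right)} = \frac{1}{2 H}$
$p = 68$ ($p = 2 \cdot 34 = 68$)
$p + \left(I{\left(-2,-4 \right)} + a{\left(-3 \right)}\right)^{2} = 68 + \left(0 + \frac{1}{2 \left(-3\right)}\right)^{2} = 68 + \left(0 + \frac{1}{2} \left(- \frac{1}{3}\right)\right)^{2} = 68 + \left(0 - \frac{1}{6}\right)^{2} = 68 + \left(- \frac{1}{6}\right)^{2} = 68 + \frac{1}{36} = \frac{2449}{36}$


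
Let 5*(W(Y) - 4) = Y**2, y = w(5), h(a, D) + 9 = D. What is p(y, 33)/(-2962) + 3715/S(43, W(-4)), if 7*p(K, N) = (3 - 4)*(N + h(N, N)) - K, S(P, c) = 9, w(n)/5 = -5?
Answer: 38513549/93303 ≈ 412.78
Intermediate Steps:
h(a, D) = -9 + D
w(n) = -25 (w(n) = 5*(-5) = -25)
y = -25
W(Y) = 4 + Y**2/5
p(K, N) = 9/7 - 2*N/7 - K/7 (p(K, N) = ((3 - 4)*(N + (-9 + N)) - K)/7 = (-(-9 + 2*N) - K)/7 = ((9 - 2*N) - K)/7 = (9 - K - 2*N)/7 = 9/7 - 2*N/7 - K/7)
p(y, 33)/(-2962) + 3715/S(43, W(-4)) = (9/7 - 2/7*33 - 1/7*(-25))/(-2962) + 3715/9 = (9/7 - 66/7 + 25/7)*(-1/2962) + 3715*(1/9) = -32/7*(-1/2962) + 3715/9 = 16/10367 + 3715/9 = 38513549/93303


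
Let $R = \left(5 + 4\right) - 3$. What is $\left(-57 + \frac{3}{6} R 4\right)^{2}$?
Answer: $2025$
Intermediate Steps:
$R = 6$ ($R = 9 - 3 = 6$)
$\left(-57 + \frac{3}{6} R 4\right)^{2} = \left(-57 + \frac{3}{6} \cdot 6 \cdot 4\right)^{2} = \left(-57 + 3 \cdot \frac{1}{6} \cdot 6 \cdot 4\right)^{2} = \left(-57 + \frac{1}{2} \cdot 6 \cdot 4\right)^{2} = \left(-57 + 3 \cdot 4\right)^{2} = \left(-57 + 12\right)^{2} = \left(-45\right)^{2} = 2025$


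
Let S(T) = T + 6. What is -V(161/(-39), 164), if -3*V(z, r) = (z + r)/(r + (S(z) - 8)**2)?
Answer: 16211/61313 ≈ 0.26440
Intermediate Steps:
S(T) = 6 + T
V(z, r) = -(r + z)/(3*(r + (-2 + z)**2)) (V(z, r) = -(z + r)/(3*(r + ((6 + z) - 8)**2)) = -(r + z)/(3*(r + (-2 + z)**2)))
-V(161/(-39), 164) = -(-1*164 - 161/(-39))/(3*(164 + (-2 + 161/(-39))**2)) = -(-164 - 161*(-1)/39)/(3*(164 + (-2 + 161*(-1/39))**2)) = -(-164 - 1*(-161/39))/(3*(164 + (-2 - 161/39)**2)) = -(-164 + 161/39)/(3*(164 + (-239/39)**2)) = -(-6235)/(3*(164 + 57121/1521)*39) = -(-6235)/(3*306565/1521*39) = -1521*(-6235)/(3*306565*39) = -1*(-16211/61313) = 16211/61313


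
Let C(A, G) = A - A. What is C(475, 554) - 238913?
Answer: -238913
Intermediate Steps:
C(A, G) = 0
C(475, 554) - 238913 = 0 - 238913 = -238913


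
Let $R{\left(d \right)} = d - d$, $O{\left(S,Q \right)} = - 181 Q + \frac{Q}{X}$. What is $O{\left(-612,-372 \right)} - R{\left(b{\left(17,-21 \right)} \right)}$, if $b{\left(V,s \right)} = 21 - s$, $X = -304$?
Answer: $\frac{5117325}{76} \approx 67333.0$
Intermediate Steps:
$O{\left(S,Q \right)} = - \frac{55025 Q}{304}$ ($O{\left(S,Q \right)} = - 181 Q + \frac{Q}{-304} = - 181 Q + Q \left(- \frac{1}{304}\right) = - 181 Q - \frac{Q}{304} = - \frac{55025 Q}{304}$)
$R{\left(d \right)} = 0$
$O{\left(-612,-372 \right)} - R{\left(b{\left(17,-21 \right)} \right)} = \left(- \frac{55025}{304}\right) \left(-372\right) - 0 = \frac{5117325}{76} + 0 = \frac{5117325}{76}$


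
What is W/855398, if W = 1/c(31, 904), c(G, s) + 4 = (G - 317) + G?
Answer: -1/221548082 ≈ -4.5137e-9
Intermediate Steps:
c(G, s) = -321 + 2*G (c(G, s) = -4 + ((G - 317) + G) = -4 + ((-317 + G) + G) = -4 + (-317 + 2*G) = -321 + 2*G)
W = -1/259 (W = 1/(-321 + 2*31) = 1/(-321 + 62) = 1/(-259) = -1/259 ≈ -0.0038610)
W/855398 = -1/259/855398 = -1/259*1/855398 = -1/221548082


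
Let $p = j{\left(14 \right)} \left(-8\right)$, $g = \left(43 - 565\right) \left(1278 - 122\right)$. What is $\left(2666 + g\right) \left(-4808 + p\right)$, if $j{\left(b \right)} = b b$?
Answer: $3830484016$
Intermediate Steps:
$j{\left(b \right)} = b^{2}$
$g = -603432$ ($g = \left(-522\right) 1156 = -603432$)
$p = -1568$ ($p = 14^{2} \left(-8\right) = 196 \left(-8\right) = -1568$)
$\left(2666 + g\right) \left(-4808 + p\right) = \left(2666 - 603432\right) \left(-4808 - 1568\right) = \left(-600766\right) \left(-6376\right) = 3830484016$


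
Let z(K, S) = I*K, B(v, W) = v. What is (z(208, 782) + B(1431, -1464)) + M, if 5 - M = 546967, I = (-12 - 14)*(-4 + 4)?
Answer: -545531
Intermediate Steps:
I = 0 (I = -26*0 = 0)
z(K, S) = 0 (z(K, S) = 0*K = 0)
M = -546962 (M = 5 - 1*546967 = 5 - 546967 = -546962)
(z(208, 782) + B(1431, -1464)) + M = (0 + 1431) - 546962 = 1431 - 546962 = -545531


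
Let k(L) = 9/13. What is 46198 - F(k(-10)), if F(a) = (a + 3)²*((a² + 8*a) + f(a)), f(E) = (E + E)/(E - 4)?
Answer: 56643078898/1228123 ≈ 46122.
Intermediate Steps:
k(L) = 9/13 (k(L) = 9*(1/13) = 9/13)
f(E) = 2*E/(-4 + E) (f(E) = (2*E)/(-4 + E) = 2*E/(-4 + E))
F(a) = (3 + a)²*(a² + 8*a + 2*a/(-4 + a)) (F(a) = (a + 3)²*((a² + 8*a) + 2*a/(-4 + a)) = (3 + a)²*(a² + 8*a + 2*a/(-4 + a)))
46198 - F(k(-10)) = 46198 - 9*(3 + 9/13)²*(2 + (-4 + 9/13)*(8 + 9/13))/(13*(-4 + 9/13)) = 46198 - 9*(48/13)²*(2 - 43/13*113/13)/(13*(-43/13)) = 46198 - 9*(-13)*2304*(2 - 4859/169)/(13*43*169) = 46198 - 9*(-13)*2304*(-4521)/(13*43*169*169) = 46198 - 1*93747456/1228123 = 46198 - 93747456/1228123 = 56643078898/1228123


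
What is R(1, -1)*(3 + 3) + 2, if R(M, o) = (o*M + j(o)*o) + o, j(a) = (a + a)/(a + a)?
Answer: -16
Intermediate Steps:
j(a) = 1 (j(a) = (2*a)/((2*a)) = (2*a)*(1/(2*a)) = 1)
R(M, o) = 2*o + M*o (R(M, o) = (o*M + 1*o) + o = (M*o + o) + o = (o + M*o) + o = 2*o + M*o)
R(1, -1)*(3 + 3) + 2 = (-(2 + 1))*(3 + 3) + 2 = -1*3*6 + 2 = -3*6 + 2 = -18 + 2 = -16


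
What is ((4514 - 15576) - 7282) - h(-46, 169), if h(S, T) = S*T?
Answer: -10570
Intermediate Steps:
((4514 - 15576) - 7282) - h(-46, 169) = ((4514 - 15576) - 7282) - (-46)*169 = (-11062 - 7282) - 1*(-7774) = -18344 + 7774 = -10570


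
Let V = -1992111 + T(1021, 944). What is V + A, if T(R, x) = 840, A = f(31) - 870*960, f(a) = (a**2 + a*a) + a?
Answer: -2824518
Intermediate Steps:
f(a) = a + 2*a**2 (f(a) = (a**2 + a**2) + a = 2*a**2 + a = a + 2*a**2)
A = -833247 (A = 31*(1 + 2*31) - 870*960 = 31*(1 + 62) - 835200 = 31*63 - 835200 = 1953 - 835200 = -833247)
V = -1991271 (V = -1992111 + 840 = -1991271)
V + A = -1991271 - 833247 = -2824518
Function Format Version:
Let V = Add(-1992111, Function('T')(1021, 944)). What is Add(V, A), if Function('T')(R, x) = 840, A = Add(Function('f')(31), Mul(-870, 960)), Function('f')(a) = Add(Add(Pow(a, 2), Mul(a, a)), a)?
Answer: -2824518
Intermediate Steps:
Function('f')(a) = Add(a, Mul(2, Pow(a, 2))) (Function('f')(a) = Add(Add(Pow(a, 2), Pow(a, 2)), a) = Add(Mul(2, Pow(a, 2)), a) = Add(a, Mul(2, Pow(a, 2))))
A = -833247 (A = Add(Mul(31, Add(1, Mul(2, 31))), Mul(-870, 960)) = Add(Mul(31, Add(1, 62)), -835200) = Add(Mul(31, 63), -835200) = Add(1953, -835200) = -833247)
V = -1991271 (V = Add(-1992111, 840) = -1991271)
Add(V, A) = Add(-1991271, -833247) = -2824518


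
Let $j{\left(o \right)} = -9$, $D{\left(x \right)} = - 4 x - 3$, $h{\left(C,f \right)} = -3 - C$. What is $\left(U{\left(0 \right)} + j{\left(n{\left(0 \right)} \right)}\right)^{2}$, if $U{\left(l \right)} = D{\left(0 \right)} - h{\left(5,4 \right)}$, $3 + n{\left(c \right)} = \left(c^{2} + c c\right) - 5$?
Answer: $16$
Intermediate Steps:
$n{\left(c \right)} = -8 + 2 c^{2}$ ($n{\left(c \right)} = -3 - \left(5 - c^{2} - c c\right) = -3 + \left(\left(c^{2} + c^{2}\right) - 5\right) = -3 + \left(2 c^{2} - 5\right) = -3 + \left(-5 + 2 c^{2}\right) = -8 + 2 c^{2}$)
$D{\left(x \right)} = -3 - 4 x$
$U{\left(l \right)} = 5$ ($U{\left(l \right)} = \left(-3 - 0\right) - \left(-3 - 5\right) = \left(-3 + 0\right) - \left(-3 - 5\right) = -3 - -8 = -3 + 8 = 5$)
$\left(U{\left(0 \right)} + j{\left(n{\left(0 \right)} \right)}\right)^{2} = \left(5 - 9\right)^{2} = \left(-4\right)^{2} = 16$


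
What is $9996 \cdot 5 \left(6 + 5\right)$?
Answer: $549780$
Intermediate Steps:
$9996 \cdot 5 \left(6 + 5\right) = 9996 \cdot 5 \cdot 11 = 9996 \cdot 55 = 549780$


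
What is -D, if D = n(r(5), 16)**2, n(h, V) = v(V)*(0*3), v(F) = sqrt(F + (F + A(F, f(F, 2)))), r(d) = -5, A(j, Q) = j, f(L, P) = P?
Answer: 0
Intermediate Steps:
v(F) = sqrt(3)*sqrt(F) (v(F) = sqrt(F + (F + F)) = sqrt(F + 2*F) = sqrt(3*F) = sqrt(3)*sqrt(F))
n(h, V) = 0 (n(h, V) = (sqrt(3)*sqrt(V))*(0*3) = (sqrt(3)*sqrt(V))*0 = 0)
D = 0 (D = 0**2 = 0)
-D = -1*0 = 0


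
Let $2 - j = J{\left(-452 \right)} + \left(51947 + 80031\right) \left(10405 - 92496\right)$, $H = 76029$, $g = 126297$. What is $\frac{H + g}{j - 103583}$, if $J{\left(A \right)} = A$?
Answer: $\frac{67442}{3611367623} \approx 1.8675 \cdot 10^{-5}$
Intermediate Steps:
$j = 10834206452$ ($j = 2 - \left(-452 + \left(51947 + 80031\right) \left(10405 - 92496\right)\right) = 2 - \left(-452 + 131978 \left(-82091\right)\right) = 2 - \left(-452 - 10834205998\right) = 2 - -10834206450 = 2 + 10834206450 = 10834206452$)
$\frac{H + g}{j - 103583} = \frac{76029 + 126297}{10834206452 - 103583} = \frac{202326}{10834102869} = 202326 \cdot \frac{1}{10834102869} = \frac{67442}{3611367623}$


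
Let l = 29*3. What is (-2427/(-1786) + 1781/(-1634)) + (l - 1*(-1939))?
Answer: 77806701/38399 ≈ 2026.3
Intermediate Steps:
l = 87
(-2427/(-1786) + 1781/(-1634)) + (l - 1*(-1939)) = (-2427/(-1786) + 1781/(-1634)) + (87 - 1*(-1939)) = (-2427*(-1/1786) + 1781*(-1/1634)) + (87 + 1939) = (2427/1786 - 1781/1634) + 2026 = 10327/38399 + 2026 = 77806701/38399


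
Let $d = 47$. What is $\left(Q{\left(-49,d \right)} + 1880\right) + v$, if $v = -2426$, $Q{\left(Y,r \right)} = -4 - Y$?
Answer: $-501$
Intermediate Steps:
$\left(Q{\left(-49,d \right)} + 1880\right) + v = \left(\left(-4 - -49\right) + 1880\right) - 2426 = \left(\left(-4 + 49\right) + 1880\right) - 2426 = \left(45 + 1880\right) - 2426 = 1925 - 2426 = -501$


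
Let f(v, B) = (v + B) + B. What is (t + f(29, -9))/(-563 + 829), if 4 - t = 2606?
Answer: -2591/266 ≈ -9.7406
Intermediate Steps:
t = -2602 (t = 4 - 1*2606 = 4 - 2606 = -2602)
f(v, B) = v + 2*B (f(v, B) = (B + v) + B = v + 2*B)
(t + f(29, -9))/(-563 + 829) = (-2602 + (29 + 2*(-9)))/(-563 + 829) = (-2602 + (29 - 18))/266 = (-2602 + 11)*(1/266) = -2591*1/266 = -2591/266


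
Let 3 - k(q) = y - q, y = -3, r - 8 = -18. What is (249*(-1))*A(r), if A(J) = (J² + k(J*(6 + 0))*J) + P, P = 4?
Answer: -160356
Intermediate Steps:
r = -10 (r = 8 - 18 = -10)
k(q) = 6 + q (k(q) = 3 - (-3 - q) = 3 + (3 + q) = 6 + q)
A(J) = 4 + J² + J*(6 + 6*J) (A(J) = (J² + (6 + J*(6 + 0))*J) + 4 = (J² + (6 + J*6)*J) + 4 = (J² + (6 + 6*J)*J) + 4 = (J² + J*(6 + 6*J)) + 4 = 4 + J² + J*(6 + 6*J))
(249*(-1))*A(r) = (249*(-1))*(4 + 6*(-10) + 7*(-10)²) = -249*(4 - 60 + 7*100) = -249*(4 - 60 + 700) = -249*644 = -160356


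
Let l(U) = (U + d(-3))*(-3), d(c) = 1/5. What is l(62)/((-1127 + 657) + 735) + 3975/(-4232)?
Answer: -9215331/5607400 ≈ -1.6434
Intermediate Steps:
d(c) = ⅕
l(U) = -⅗ - 3*U (l(U) = (U + ⅕)*(-3) = (⅕ + U)*(-3) = -⅗ - 3*U)
l(62)/((-1127 + 657) + 735) + 3975/(-4232) = (-⅗ - 3*62)/((-1127 + 657) + 735) + 3975/(-4232) = (-⅗ - 186)/(-470 + 735) + 3975*(-1/4232) = -933/5/265 - 3975/4232 = -933/5*1/265 - 3975/4232 = -933/1325 - 3975/4232 = -9215331/5607400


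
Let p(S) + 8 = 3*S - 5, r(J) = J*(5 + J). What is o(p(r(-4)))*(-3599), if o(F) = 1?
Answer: -3599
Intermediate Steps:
p(S) = -13 + 3*S (p(S) = -8 + (3*S - 5) = -8 + (-5 + 3*S) = -13 + 3*S)
o(p(r(-4)))*(-3599) = 1*(-3599) = -3599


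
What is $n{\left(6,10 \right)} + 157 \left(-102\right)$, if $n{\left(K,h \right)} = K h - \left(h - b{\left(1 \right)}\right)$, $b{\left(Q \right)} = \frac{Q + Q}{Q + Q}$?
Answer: $-15963$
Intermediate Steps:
$b{\left(Q \right)} = 1$ ($b{\left(Q \right)} = \frac{2 Q}{2 Q} = 2 Q \frac{1}{2 Q} = 1$)
$n{\left(K,h \right)} = 1 - h + K h$ ($n{\left(K,h \right)} = K h - \left(-1 + h\right) = 1 - h + K h$)
$n{\left(6,10 \right)} + 157 \left(-102\right) = \left(1 - 10 + 6 \cdot 10\right) + 157 \left(-102\right) = \left(1 - 10 + 60\right) - 16014 = 51 - 16014 = -15963$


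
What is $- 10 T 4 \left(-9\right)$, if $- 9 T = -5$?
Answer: $200$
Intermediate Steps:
$T = \frac{5}{9}$ ($T = \left(- \frac{1}{9}\right) \left(-5\right) = \frac{5}{9} \approx 0.55556$)
$- 10 T 4 \left(-9\right) = - 10 \cdot \frac{5}{9} \cdot 4 \left(-9\right) = \left(-10\right) \frac{20}{9} \left(-9\right) = \left(- \frac{200}{9}\right) \left(-9\right) = 200$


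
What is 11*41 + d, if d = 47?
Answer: 498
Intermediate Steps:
11*41 + d = 11*41 + 47 = 451 + 47 = 498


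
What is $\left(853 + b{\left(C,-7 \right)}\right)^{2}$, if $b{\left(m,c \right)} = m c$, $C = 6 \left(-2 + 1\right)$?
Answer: $801025$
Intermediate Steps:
$C = -6$ ($C = 6 \left(-1\right) = -6$)
$b{\left(m,c \right)} = c m$
$\left(853 + b{\left(C,-7 \right)}\right)^{2} = \left(853 - -42\right)^{2} = \left(853 + 42\right)^{2} = 895^{2} = 801025$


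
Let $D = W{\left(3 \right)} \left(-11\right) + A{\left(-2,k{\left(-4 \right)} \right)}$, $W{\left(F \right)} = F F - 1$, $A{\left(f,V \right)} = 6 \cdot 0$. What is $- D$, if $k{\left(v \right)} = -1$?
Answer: $88$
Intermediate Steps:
$A{\left(f,V \right)} = 0$
$W{\left(F \right)} = -1 + F^{2}$ ($W{\left(F \right)} = F^{2} - 1 = -1 + F^{2}$)
$D = -88$ ($D = \left(-1 + 3^{2}\right) \left(-11\right) + 0 = \left(-1 + 9\right) \left(-11\right) + 0 = 8 \left(-11\right) + 0 = -88 + 0 = -88$)
$- D = \left(-1\right) \left(-88\right) = 88$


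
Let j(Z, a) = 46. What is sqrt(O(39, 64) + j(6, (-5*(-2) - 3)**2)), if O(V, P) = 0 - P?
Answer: 3*I*sqrt(2) ≈ 4.2426*I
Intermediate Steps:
O(V, P) = -P
sqrt(O(39, 64) + j(6, (-5*(-2) - 3)**2)) = sqrt(-1*64 + 46) = sqrt(-64 + 46) = sqrt(-18) = 3*I*sqrt(2)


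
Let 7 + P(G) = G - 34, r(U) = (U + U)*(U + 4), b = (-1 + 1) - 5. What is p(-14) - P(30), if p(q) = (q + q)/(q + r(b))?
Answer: 18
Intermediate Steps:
b = -5 (b = 0 - 5 = -5)
r(U) = 2*U*(4 + U) (r(U) = (2*U)*(4 + U) = 2*U*(4 + U))
P(G) = -41 + G (P(G) = -7 + (G - 34) = -7 + (-34 + G) = -41 + G)
p(q) = 2*q/(10 + q) (p(q) = (q + q)/(q + 2*(-5)*(4 - 5)) = (2*q)/(q + 2*(-5)*(-1)) = (2*q)/(q + 10) = (2*q)/(10 + q) = 2*q/(10 + q))
p(-14) - P(30) = 2*(-14)/(10 - 14) - (-41 + 30) = 2*(-14)/(-4) - 1*(-11) = 2*(-14)*(-¼) + 11 = 7 + 11 = 18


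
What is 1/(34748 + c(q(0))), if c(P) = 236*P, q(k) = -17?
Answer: 1/30736 ≈ 3.2535e-5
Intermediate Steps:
1/(34748 + c(q(0))) = 1/(34748 + 236*(-17)) = 1/(34748 - 4012) = 1/30736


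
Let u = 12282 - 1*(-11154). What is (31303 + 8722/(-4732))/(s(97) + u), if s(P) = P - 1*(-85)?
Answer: 10579791/7982884 ≈ 1.3253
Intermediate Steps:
s(P) = 85 + P (s(P) = P + 85 = 85 + P)
u = 23436 (u = 12282 + 11154 = 23436)
(31303 + 8722/(-4732))/(s(97) + u) = (31303 + 8722/(-4732))/((85 + 97) + 23436) = (31303 + 8722*(-1/4732))/(182 + 23436) = (31303 - 623/338)/23618 = (10579791/338)*(1/23618) = 10579791/7982884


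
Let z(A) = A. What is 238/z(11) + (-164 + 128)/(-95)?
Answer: 23006/1045 ≈ 22.015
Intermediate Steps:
238/z(11) + (-164 + 128)/(-95) = 238/11 + (-164 + 128)/(-95) = 238*(1/11) - 36*(-1/95) = 238/11 + 36/95 = 23006/1045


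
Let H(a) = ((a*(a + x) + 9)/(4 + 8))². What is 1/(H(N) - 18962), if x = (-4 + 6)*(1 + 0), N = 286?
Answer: 16/753693289 ≈ 2.1229e-8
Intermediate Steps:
x = 2 (x = 2*1 = 2)
H(a) = (¾ + a*(2 + a)/12)² (H(a) = ((a*(a + 2) + 9)/(4 + 8))² = ((a*(2 + a) + 9)/12)² = ((9 + a*(2 + a))*(1/12))² = (¾ + a*(2 + a)/12)²)
1/(H(N) - 18962) = 1/((9 + 286² + 2*286)²/144 - 18962) = 1/((9 + 81796 + 572)²/144 - 18962) = 1/((1/144)*82377² - 18962) = 1/((1/144)*6785970129 - 18962) = 1/(753996681/16 - 18962) = 1/(753693289/16) = 16/753693289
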